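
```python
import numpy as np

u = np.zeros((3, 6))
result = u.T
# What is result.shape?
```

(6, 3)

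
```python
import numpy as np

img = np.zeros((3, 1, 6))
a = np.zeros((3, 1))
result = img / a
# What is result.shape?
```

(3, 3, 6)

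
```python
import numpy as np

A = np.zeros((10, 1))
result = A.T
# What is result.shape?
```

(1, 10)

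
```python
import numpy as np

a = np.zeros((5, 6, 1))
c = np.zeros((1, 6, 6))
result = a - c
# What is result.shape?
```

(5, 6, 6)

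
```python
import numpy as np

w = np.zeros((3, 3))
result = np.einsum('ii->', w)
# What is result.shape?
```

()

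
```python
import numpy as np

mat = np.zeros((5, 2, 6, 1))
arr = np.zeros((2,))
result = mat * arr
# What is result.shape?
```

(5, 2, 6, 2)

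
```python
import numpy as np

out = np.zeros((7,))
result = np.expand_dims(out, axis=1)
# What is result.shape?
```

(7, 1)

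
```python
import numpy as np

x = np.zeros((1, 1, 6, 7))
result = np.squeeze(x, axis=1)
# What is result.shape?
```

(1, 6, 7)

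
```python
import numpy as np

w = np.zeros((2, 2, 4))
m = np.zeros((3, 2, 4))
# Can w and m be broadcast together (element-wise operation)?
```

No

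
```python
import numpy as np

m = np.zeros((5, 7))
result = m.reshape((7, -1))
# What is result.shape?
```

(7, 5)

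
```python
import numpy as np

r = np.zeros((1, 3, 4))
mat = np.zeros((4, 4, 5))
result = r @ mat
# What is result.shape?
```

(4, 3, 5)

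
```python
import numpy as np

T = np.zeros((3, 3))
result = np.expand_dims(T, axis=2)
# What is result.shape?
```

(3, 3, 1)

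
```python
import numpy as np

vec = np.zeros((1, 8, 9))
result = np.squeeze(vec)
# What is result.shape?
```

(8, 9)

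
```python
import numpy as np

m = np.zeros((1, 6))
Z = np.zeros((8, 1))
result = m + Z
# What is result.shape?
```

(8, 6)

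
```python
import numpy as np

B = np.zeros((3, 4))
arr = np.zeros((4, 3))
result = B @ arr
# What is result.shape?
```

(3, 3)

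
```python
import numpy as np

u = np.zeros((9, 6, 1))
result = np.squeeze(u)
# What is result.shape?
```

(9, 6)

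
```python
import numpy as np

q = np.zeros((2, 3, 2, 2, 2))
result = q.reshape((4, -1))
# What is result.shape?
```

(4, 12)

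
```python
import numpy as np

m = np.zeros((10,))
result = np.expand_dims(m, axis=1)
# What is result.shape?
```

(10, 1)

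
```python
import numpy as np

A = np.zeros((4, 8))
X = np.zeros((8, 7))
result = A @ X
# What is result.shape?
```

(4, 7)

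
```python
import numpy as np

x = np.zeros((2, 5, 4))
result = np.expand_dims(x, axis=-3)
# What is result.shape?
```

(2, 1, 5, 4)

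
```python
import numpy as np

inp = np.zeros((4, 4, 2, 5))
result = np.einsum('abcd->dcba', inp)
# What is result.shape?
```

(5, 2, 4, 4)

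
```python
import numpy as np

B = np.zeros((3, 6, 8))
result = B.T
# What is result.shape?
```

(8, 6, 3)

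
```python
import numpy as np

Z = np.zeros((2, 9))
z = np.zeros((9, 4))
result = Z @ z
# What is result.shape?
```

(2, 4)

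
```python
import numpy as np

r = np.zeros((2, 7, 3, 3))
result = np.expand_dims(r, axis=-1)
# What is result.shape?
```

(2, 7, 3, 3, 1)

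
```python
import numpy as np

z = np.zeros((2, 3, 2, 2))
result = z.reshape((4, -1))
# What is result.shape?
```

(4, 6)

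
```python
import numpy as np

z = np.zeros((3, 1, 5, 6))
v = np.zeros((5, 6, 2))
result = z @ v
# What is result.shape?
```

(3, 5, 5, 2)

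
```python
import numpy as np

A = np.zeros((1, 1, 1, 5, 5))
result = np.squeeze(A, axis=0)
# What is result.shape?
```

(1, 1, 5, 5)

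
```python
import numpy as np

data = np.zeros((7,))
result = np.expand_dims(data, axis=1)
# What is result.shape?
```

(7, 1)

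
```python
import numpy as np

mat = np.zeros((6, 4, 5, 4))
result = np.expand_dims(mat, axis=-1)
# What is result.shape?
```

(6, 4, 5, 4, 1)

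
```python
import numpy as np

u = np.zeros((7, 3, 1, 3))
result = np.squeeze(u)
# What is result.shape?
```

(7, 3, 3)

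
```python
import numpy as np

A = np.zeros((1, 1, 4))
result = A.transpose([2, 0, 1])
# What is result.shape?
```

(4, 1, 1)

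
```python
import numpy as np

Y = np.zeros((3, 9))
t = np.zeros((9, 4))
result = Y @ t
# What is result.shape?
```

(3, 4)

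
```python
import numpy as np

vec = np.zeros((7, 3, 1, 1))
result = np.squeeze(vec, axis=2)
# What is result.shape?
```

(7, 3, 1)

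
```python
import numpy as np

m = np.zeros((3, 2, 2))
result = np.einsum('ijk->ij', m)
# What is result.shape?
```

(3, 2)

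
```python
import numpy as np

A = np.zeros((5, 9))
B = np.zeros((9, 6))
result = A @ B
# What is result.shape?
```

(5, 6)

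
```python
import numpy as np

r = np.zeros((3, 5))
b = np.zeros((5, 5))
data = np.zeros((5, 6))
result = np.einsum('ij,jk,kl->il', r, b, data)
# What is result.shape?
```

(3, 6)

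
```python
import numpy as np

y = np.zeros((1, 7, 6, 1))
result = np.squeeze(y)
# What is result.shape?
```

(7, 6)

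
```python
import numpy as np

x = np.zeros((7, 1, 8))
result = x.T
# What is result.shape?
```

(8, 1, 7)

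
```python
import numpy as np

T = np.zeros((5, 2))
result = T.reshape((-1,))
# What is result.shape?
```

(10,)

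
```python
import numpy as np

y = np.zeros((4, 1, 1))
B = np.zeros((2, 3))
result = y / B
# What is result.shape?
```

(4, 2, 3)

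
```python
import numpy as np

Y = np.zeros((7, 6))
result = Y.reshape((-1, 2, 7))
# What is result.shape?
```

(3, 2, 7)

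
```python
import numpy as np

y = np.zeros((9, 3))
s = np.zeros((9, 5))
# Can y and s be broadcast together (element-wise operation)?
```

No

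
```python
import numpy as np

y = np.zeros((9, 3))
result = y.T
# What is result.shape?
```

(3, 9)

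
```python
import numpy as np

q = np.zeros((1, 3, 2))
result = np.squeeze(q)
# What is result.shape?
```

(3, 2)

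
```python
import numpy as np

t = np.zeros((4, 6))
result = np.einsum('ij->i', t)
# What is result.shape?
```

(4,)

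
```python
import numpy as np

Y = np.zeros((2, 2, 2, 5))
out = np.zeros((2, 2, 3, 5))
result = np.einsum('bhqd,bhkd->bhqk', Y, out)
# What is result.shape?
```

(2, 2, 2, 3)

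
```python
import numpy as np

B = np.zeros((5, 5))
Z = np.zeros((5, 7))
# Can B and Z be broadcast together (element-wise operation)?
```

No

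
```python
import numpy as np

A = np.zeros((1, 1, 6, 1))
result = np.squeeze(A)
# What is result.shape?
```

(6,)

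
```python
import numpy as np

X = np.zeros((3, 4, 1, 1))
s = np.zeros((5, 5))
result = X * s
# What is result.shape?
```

(3, 4, 5, 5)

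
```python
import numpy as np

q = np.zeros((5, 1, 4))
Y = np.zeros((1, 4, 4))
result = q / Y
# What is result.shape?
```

(5, 4, 4)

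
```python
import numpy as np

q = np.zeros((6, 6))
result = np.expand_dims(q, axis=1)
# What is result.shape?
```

(6, 1, 6)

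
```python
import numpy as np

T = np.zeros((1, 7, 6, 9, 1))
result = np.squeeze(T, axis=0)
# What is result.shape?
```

(7, 6, 9, 1)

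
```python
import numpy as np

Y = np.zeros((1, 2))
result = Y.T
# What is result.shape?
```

(2, 1)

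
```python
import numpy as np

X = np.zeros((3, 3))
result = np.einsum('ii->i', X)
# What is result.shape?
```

(3,)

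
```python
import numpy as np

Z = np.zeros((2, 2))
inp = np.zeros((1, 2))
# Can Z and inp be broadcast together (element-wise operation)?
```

Yes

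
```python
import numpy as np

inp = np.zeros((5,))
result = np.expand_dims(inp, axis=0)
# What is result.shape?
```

(1, 5)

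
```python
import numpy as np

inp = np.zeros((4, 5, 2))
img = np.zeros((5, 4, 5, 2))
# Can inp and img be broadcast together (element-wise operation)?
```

Yes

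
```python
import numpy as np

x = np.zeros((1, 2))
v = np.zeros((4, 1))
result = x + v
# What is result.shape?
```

(4, 2)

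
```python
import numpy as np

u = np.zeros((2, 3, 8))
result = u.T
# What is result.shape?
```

(8, 3, 2)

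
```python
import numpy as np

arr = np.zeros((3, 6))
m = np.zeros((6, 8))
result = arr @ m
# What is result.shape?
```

(3, 8)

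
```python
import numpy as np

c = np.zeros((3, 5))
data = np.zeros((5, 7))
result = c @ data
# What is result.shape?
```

(3, 7)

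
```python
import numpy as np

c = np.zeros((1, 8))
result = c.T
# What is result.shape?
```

(8, 1)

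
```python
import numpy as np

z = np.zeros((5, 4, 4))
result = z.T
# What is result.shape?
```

(4, 4, 5)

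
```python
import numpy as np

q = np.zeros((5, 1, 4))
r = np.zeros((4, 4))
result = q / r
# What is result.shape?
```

(5, 4, 4)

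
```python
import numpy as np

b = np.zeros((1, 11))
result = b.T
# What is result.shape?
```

(11, 1)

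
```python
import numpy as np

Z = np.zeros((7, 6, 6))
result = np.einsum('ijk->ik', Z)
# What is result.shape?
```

(7, 6)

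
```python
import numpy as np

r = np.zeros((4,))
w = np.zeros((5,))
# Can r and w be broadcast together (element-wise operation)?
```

No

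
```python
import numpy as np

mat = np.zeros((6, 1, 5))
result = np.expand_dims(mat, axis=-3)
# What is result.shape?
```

(6, 1, 1, 5)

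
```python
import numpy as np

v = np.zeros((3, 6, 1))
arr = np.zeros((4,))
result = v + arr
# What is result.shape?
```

(3, 6, 4)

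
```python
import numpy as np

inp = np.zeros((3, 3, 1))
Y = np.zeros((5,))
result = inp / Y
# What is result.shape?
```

(3, 3, 5)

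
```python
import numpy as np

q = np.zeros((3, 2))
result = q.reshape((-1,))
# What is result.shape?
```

(6,)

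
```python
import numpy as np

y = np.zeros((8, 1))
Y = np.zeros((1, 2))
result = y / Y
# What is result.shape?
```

(8, 2)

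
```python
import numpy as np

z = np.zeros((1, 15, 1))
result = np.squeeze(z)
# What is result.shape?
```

(15,)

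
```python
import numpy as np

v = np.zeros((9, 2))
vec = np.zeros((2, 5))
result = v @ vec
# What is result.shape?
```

(9, 5)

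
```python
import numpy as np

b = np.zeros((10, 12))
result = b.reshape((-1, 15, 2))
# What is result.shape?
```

(4, 15, 2)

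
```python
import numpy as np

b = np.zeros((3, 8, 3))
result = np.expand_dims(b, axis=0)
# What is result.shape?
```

(1, 3, 8, 3)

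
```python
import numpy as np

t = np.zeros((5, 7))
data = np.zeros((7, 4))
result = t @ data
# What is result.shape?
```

(5, 4)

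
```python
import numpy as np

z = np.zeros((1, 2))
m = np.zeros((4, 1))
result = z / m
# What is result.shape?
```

(4, 2)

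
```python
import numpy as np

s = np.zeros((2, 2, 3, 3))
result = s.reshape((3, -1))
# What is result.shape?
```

(3, 12)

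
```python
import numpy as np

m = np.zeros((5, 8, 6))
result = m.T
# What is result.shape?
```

(6, 8, 5)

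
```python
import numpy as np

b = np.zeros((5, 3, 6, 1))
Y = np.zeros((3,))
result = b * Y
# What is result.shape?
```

(5, 3, 6, 3)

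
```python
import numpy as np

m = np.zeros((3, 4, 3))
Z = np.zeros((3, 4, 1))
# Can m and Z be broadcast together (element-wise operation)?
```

Yes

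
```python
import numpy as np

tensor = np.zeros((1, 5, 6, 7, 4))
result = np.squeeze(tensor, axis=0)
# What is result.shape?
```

(5, 6, 7, 4)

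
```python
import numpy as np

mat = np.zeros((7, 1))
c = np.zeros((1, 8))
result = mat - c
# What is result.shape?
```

(7, 8)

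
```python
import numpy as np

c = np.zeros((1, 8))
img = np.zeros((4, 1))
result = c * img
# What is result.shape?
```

(4, 8)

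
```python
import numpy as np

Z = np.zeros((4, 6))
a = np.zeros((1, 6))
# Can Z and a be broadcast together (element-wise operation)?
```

Yes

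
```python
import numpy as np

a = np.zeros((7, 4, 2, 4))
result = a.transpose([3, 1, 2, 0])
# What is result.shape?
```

(4, 4, 2, 7)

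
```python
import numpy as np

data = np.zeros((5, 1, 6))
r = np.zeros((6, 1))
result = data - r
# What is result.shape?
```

(5, 6, 6)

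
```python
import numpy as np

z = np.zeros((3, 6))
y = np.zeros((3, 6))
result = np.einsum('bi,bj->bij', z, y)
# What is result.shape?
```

(3, 6, 6)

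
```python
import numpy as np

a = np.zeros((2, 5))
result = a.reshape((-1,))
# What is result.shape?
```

(10,)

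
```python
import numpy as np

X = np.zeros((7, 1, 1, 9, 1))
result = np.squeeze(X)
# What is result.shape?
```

(7, 9)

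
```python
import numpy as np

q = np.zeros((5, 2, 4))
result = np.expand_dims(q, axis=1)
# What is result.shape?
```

(5, 1, 2, 4)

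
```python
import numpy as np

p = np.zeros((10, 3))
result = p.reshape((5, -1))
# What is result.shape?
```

(5, 6)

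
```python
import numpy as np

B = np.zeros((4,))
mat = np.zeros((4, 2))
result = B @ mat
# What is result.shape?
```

(2,)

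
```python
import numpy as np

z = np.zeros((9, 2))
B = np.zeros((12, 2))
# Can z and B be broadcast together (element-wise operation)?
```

No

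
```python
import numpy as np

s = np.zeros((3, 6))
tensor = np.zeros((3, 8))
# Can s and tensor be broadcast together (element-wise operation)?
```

No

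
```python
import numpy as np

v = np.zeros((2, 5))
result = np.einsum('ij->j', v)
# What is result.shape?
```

(5,)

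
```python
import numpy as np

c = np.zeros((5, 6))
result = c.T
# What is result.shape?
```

(6, 5)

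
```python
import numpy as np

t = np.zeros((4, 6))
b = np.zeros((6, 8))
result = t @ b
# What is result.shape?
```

(4, 8)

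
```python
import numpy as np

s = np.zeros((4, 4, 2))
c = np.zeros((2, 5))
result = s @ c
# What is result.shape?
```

(4, 4, 5)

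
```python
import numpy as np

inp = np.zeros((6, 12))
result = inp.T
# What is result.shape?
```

(12, 6)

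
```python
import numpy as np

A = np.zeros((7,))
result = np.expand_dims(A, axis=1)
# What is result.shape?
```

(7, 1)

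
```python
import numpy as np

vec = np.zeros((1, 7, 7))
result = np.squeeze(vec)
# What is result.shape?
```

(7, 7)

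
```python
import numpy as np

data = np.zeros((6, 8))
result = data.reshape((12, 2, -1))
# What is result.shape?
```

(12, 2, 2)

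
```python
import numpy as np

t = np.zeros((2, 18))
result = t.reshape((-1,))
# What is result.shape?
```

(36,)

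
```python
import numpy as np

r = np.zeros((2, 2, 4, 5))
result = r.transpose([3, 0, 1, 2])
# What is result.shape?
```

(5, 2, 2, 4)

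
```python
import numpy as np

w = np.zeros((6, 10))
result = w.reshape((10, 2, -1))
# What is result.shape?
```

(10, 2, 3)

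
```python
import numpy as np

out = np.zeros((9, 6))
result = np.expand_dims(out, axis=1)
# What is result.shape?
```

(9, 1, 6)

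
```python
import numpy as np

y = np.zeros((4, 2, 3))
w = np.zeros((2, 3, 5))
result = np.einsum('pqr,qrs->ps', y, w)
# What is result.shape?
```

(4, 5)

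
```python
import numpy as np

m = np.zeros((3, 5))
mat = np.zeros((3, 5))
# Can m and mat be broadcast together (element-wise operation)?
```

Yes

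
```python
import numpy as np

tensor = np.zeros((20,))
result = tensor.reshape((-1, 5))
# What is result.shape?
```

(4, 5)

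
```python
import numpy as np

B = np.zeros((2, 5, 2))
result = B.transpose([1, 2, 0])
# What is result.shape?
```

(5, 2, 2)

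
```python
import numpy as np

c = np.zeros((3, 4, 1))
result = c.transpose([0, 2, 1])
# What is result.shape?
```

(3, 1, 4)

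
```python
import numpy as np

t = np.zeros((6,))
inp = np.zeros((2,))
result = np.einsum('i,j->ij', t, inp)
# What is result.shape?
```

(6, 2)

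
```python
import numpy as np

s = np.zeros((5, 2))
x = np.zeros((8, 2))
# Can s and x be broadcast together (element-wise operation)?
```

No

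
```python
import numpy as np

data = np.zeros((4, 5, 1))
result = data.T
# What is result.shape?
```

(1, 5, 4)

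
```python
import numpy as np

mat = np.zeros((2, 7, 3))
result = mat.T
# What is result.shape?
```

(3, 7, 2)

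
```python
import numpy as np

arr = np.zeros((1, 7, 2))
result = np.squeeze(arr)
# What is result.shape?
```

(7, 2)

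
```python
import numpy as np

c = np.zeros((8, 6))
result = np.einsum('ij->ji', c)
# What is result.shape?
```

(6, 8)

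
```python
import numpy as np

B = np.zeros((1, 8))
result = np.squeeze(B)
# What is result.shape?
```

(8,)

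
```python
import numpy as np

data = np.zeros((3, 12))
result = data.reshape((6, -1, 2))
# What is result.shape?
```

(6, 3, 2)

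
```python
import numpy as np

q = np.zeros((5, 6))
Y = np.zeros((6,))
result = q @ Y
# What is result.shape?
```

(5,)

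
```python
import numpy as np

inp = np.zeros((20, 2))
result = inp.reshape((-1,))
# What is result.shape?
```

(40,)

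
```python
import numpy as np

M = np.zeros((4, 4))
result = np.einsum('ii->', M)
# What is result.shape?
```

()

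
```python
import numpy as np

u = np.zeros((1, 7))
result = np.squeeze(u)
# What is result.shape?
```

(7,)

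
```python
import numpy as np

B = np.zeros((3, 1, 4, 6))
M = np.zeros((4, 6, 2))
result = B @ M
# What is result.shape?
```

(3, 4, 4, 2)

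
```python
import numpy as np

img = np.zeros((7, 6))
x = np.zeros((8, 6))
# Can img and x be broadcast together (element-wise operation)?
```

No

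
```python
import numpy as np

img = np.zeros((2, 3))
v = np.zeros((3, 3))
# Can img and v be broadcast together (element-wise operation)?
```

No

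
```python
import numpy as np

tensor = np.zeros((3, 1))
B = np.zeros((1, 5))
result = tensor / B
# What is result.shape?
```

(3, 5)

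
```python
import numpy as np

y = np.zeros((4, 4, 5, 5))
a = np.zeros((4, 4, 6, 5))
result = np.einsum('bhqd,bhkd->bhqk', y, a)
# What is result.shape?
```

(4, 4, 5, 6)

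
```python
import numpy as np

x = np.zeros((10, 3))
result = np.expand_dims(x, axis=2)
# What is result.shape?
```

(10, 3, 1)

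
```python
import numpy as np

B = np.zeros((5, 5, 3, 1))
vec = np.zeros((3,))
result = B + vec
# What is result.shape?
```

(5, 5, 3, 3)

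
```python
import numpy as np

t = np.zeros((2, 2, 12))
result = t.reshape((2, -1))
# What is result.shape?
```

(2, 24)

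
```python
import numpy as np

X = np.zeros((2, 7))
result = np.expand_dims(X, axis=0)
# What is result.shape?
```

(1, 2, 7)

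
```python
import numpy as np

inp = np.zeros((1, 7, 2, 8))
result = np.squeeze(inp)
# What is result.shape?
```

(7, 2, 8)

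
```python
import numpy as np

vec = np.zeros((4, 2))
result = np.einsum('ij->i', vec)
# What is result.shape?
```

(4,)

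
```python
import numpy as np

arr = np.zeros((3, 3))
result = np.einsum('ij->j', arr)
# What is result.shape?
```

(3,)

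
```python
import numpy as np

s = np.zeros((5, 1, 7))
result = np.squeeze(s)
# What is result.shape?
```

(5, 7)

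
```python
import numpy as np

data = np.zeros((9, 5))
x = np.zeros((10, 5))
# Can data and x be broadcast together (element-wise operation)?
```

No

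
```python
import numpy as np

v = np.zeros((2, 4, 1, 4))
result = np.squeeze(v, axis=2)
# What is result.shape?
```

(2, 4, 4)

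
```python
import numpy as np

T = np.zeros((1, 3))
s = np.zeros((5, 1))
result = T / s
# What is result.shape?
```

(5, 3)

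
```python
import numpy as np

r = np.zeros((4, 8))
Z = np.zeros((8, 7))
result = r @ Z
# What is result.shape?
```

(4, 7)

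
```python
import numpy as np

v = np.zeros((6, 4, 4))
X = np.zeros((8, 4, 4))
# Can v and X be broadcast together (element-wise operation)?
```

No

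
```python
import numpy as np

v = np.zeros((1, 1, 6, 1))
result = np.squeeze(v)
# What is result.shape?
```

(6,)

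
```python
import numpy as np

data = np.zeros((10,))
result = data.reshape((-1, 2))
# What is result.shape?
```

(5, 2)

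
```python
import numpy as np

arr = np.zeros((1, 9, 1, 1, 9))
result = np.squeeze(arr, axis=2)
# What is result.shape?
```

(1, 9, 1, 9)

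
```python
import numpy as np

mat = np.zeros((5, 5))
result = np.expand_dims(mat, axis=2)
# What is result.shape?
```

(5, 5, 1)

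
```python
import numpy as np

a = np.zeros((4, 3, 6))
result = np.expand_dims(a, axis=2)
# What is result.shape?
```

(4, 3, 1, 6)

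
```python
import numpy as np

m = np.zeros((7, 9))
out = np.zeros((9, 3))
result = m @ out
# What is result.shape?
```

(7, 3)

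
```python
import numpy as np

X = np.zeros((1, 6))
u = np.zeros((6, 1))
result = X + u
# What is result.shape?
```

(6, 6)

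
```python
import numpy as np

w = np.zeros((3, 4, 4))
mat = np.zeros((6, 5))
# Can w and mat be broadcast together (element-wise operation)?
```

No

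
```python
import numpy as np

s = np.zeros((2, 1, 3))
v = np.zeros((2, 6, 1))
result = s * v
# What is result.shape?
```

(2, 6, 3)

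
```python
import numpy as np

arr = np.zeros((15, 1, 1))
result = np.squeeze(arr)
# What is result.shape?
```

(15,)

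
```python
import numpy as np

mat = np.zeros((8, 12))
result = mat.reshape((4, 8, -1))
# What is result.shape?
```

(4, 8, 3)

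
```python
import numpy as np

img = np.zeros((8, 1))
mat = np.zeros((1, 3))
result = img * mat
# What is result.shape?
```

(8, 3)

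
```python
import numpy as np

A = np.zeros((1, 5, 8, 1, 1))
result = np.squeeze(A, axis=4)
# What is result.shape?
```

(1, 5, 8, 1)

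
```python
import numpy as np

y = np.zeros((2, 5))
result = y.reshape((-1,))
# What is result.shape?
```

(10,)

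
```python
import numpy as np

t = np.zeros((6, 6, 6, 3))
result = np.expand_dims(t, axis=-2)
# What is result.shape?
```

(6, 6, 6, 1, 3)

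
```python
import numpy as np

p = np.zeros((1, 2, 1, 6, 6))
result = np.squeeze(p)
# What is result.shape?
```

(2, 6, 6)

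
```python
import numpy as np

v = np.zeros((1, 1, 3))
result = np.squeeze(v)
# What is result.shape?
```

(3,)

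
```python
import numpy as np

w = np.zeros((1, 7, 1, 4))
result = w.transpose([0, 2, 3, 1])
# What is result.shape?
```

(1, 1, 4, 7)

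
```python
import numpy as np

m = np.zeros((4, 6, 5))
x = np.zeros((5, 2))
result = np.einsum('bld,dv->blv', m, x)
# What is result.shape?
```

(4, 6, 2)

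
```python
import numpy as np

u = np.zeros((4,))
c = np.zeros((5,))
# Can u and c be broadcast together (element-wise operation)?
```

No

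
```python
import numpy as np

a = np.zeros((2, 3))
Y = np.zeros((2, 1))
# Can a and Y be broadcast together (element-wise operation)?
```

Yes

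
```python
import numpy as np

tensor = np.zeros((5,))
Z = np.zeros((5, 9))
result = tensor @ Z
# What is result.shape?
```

(9,)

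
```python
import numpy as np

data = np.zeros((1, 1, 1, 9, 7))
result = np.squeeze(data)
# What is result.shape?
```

(9, 7)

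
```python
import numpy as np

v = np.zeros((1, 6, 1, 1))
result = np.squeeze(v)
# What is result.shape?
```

(6,)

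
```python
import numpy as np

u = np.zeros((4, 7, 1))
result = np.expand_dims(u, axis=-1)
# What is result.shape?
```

(4, 7, 1, 1)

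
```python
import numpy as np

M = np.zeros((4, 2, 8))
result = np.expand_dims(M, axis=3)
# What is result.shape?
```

(4, 2, 8, 1)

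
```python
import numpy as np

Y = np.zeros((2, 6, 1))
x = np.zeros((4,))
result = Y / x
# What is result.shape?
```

(2, 6, 4)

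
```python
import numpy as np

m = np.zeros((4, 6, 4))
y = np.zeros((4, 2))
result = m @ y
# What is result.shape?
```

(4, 6, 2)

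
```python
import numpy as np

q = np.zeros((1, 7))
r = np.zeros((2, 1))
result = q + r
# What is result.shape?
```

(2, 7)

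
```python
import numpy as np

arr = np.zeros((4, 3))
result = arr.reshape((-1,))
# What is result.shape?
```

(12,)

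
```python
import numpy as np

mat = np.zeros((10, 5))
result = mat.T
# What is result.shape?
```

(5, 10)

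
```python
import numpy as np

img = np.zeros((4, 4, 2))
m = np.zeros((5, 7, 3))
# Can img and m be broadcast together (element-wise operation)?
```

No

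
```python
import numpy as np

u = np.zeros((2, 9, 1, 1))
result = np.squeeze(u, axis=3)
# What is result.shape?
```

(2, 9, 1)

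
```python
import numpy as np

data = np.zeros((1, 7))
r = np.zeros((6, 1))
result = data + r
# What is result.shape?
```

(6, 7)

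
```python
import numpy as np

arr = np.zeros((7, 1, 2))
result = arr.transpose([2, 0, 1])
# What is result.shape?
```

(2, 7, 1)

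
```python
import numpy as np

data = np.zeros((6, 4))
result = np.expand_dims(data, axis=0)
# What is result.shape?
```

(1, 6, 4)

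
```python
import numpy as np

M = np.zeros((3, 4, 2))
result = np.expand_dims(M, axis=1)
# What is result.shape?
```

(3, 1, 4, 2)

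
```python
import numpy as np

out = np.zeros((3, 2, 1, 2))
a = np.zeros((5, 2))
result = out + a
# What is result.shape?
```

(3, 2, 5, 2)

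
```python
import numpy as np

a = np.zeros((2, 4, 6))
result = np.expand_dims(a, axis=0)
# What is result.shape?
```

(1, 2, 4, 6)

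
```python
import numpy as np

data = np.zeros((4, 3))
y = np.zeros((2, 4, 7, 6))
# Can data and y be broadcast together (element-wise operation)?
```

No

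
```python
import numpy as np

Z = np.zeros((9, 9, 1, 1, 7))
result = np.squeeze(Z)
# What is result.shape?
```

(9, 9, 7)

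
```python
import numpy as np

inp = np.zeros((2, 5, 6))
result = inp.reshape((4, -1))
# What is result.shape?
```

(4, 15)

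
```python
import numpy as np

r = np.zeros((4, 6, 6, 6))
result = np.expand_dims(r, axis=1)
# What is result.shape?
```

(4, 1, 6, 6, 6)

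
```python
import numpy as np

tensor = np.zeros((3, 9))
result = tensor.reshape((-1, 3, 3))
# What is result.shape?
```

(3, 3, 3)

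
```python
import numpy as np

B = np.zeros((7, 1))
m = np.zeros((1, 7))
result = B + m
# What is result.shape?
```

(7, 7)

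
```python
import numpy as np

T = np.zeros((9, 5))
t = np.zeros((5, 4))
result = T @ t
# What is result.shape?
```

(9, 4)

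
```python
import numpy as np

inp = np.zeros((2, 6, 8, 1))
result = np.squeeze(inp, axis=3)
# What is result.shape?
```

(2, 6, 8)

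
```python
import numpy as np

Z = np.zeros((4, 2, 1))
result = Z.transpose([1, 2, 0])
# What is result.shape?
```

(2, 1, 4)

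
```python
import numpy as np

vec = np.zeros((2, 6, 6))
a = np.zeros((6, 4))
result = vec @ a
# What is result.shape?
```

(2, 6, 4)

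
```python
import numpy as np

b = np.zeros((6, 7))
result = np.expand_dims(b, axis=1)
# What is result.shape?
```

(6, 1, 7)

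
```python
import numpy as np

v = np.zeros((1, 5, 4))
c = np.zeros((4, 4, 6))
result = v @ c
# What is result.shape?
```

(4, 5, 6)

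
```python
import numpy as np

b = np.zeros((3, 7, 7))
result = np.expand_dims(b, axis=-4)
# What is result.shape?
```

(1, 3, 7, 7)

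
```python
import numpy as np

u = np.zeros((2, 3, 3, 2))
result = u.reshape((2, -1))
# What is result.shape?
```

(2, 18)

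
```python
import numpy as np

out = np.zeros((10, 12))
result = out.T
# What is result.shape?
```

(12, 10)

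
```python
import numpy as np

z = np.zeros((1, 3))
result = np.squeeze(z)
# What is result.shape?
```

(3,)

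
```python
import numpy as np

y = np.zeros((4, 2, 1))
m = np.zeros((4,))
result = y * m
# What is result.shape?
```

(4, 2, 4)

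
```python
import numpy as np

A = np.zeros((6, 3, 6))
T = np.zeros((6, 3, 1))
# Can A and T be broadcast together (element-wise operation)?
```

Yes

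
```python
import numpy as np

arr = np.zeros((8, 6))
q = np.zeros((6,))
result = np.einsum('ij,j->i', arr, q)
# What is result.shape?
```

(8,)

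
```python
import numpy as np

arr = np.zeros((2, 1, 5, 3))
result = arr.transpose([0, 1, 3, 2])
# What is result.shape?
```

(2, 1, 3, 5)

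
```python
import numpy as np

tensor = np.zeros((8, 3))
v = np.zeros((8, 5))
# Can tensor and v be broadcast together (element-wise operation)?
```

No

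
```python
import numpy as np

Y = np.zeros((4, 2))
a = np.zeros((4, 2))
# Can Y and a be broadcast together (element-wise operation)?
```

Yes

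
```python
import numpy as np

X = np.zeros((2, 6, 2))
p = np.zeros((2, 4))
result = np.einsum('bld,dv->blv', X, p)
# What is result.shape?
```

(2, 6, 4)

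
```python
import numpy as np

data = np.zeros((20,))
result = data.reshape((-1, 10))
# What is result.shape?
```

(2, 10)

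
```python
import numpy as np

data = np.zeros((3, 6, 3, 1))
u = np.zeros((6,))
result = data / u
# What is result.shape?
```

(3, 6, 3, 6)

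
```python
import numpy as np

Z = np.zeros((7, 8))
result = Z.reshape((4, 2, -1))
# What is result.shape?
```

(4, 2, 7)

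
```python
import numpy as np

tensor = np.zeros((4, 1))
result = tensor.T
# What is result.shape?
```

(1, 4)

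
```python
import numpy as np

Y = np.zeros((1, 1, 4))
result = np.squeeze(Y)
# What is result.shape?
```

(4,)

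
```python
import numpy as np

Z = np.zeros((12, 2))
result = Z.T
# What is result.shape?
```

(2, 12)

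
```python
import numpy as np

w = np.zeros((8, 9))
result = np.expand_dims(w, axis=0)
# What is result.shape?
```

(1, 8, 9)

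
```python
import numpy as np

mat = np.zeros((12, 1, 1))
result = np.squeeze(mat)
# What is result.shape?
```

(12,)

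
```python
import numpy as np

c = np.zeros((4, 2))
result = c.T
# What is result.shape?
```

(2, 4)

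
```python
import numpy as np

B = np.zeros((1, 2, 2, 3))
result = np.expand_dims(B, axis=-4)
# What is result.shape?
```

(1, 1, 2, 2, 3)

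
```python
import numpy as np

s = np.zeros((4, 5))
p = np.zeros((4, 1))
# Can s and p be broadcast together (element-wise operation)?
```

Yes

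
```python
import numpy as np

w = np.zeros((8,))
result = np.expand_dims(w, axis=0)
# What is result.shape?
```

(1, 8)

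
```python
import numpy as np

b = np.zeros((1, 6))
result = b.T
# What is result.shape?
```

(6, 1)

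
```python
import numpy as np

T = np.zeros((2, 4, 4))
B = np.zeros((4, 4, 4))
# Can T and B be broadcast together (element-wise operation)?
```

No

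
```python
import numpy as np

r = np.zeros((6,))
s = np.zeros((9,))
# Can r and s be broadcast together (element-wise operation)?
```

No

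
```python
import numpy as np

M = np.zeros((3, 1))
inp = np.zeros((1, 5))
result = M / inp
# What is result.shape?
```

(3, 5)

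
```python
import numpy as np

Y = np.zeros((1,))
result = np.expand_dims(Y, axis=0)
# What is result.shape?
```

(1, 1)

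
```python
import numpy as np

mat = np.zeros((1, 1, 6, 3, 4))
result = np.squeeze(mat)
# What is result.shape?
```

(6, 3, 4)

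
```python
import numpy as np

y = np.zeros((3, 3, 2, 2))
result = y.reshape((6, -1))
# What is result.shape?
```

(6, 6)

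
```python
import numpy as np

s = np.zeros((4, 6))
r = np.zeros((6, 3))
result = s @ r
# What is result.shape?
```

(4, 3)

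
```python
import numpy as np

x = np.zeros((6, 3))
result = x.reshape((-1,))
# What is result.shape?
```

(18,)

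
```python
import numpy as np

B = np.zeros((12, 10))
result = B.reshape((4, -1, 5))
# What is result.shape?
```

(4, 6, 5)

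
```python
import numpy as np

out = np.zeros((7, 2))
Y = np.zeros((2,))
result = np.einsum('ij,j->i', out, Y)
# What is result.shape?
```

(7,)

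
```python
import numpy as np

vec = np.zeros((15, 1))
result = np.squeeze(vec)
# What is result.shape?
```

(15,)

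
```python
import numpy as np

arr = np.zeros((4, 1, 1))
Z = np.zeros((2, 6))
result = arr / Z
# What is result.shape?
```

(4, 2, 6)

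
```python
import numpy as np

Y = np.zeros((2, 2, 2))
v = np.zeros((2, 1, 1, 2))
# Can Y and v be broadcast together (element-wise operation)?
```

Yes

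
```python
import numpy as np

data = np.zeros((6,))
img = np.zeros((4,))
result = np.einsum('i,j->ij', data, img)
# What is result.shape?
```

(6, 4)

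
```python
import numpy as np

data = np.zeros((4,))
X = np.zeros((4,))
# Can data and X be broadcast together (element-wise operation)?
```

Yes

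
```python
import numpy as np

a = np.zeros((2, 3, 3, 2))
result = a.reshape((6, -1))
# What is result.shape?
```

(6, 6)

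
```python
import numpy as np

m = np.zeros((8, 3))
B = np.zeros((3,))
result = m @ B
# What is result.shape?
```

(8,)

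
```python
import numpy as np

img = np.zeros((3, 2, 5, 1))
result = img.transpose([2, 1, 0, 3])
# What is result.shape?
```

(5, 2, 3, 1)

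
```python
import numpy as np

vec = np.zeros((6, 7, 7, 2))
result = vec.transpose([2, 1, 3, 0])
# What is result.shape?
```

(7, 7, 2, 6)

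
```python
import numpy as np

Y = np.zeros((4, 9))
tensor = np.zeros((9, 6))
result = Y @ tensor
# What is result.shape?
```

(4, 6)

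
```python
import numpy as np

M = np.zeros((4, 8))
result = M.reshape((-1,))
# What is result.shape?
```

(32,)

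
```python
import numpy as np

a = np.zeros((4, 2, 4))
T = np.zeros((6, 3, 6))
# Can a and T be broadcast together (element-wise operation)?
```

No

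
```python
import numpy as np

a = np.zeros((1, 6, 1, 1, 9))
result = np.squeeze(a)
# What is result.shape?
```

(6, 9)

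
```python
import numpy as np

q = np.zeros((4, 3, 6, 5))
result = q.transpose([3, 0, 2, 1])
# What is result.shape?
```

(5, 4, 6, 3)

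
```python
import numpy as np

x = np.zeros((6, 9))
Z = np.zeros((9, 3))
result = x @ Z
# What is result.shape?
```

(6, 3)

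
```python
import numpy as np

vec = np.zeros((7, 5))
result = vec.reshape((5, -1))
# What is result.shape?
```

(5, 7)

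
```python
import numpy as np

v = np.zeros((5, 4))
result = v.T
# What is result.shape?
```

(4, 5)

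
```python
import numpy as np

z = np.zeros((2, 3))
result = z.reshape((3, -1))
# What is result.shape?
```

(3, 2)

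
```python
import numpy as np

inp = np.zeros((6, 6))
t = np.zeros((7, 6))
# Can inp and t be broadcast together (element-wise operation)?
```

No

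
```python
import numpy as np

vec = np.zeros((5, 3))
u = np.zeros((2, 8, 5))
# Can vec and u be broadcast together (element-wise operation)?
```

No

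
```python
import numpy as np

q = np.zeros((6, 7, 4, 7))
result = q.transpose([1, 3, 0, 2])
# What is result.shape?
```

(7, 7, 6, 4)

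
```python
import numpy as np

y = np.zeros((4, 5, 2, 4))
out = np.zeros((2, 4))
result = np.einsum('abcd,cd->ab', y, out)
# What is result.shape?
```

(4, 5)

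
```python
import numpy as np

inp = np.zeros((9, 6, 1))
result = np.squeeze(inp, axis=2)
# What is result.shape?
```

(9, 6)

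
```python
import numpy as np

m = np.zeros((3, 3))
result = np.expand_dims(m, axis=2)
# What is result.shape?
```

(3, 3, 1)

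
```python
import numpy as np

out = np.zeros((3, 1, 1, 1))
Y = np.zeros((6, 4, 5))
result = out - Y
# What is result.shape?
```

(3, 6, 4, 5)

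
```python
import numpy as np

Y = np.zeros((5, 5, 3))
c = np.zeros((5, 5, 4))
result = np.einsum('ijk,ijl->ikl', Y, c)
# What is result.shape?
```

(5, 3, 4)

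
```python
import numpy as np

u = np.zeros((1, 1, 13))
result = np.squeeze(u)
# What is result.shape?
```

(13,)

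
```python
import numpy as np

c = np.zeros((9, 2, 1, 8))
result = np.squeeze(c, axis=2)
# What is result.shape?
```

(9, 2, 8)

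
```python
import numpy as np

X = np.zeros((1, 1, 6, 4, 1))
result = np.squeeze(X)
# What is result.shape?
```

(6, 4)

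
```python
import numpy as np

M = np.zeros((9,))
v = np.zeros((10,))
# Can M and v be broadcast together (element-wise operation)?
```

No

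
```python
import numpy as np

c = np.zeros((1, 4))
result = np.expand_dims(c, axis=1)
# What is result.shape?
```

(1, 1, 4)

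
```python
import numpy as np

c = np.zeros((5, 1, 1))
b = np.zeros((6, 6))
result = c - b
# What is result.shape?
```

(5, 6, 6)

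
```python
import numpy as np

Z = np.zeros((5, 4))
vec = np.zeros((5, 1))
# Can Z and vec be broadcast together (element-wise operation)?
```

Yes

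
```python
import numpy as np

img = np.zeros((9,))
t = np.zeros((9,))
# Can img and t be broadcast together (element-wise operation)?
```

Yes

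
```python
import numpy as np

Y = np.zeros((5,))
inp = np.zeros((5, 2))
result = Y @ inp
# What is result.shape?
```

(2,)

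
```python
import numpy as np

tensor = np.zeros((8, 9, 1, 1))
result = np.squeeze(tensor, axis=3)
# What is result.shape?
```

(8, 9, 1)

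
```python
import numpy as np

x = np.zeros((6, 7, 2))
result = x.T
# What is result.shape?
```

(2, 7, 6)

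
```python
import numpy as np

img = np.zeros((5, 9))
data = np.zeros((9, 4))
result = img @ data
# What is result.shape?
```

(5, 4)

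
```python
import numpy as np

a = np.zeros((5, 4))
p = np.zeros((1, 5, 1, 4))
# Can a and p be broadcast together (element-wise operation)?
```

Yes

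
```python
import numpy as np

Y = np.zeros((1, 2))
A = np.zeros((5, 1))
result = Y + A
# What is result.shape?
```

(5, 2)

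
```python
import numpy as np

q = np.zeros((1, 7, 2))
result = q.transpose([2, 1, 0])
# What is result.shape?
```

(2, 7, 1)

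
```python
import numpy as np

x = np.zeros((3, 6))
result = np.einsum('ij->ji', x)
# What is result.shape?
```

(6, 3)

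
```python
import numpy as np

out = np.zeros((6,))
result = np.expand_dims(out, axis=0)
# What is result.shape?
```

(1, 6)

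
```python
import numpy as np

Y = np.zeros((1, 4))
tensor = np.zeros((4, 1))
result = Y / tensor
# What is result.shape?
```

(4, 4)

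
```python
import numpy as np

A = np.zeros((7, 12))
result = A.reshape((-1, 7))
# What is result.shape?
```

(12, 7)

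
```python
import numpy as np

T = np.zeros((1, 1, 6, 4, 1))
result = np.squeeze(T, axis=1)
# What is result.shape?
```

(1, 6, 4, 1)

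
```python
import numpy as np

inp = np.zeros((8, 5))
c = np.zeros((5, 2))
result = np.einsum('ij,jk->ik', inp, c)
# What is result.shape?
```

(8, 2)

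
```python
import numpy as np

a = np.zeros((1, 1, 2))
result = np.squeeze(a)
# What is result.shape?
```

(2,)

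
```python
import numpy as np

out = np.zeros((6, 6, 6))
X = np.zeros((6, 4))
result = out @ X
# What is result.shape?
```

(6, 6, 4)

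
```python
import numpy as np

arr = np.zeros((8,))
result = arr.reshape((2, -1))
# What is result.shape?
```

(2, 4)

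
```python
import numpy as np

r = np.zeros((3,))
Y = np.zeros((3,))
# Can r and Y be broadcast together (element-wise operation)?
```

Yes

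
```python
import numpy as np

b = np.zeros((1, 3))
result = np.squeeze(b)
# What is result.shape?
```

(3,)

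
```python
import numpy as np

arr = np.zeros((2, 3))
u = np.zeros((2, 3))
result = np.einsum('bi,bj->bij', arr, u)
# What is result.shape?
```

(2, 3, 3)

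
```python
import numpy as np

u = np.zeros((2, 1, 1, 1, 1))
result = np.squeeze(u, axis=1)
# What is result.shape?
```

(2, 1, 1, 1)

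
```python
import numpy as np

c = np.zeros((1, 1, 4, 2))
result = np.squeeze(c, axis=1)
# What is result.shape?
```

(1, 4, 2)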